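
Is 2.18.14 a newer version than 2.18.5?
Yes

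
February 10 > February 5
True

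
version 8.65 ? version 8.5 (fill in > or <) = >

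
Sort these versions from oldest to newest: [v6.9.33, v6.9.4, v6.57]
[v6.9.4, v6.9.33, v6.57]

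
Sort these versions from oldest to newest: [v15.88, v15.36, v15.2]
[v15.2, v15.36, v15.88]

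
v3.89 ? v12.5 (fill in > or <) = <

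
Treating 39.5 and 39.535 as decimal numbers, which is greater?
39.535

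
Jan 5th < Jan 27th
True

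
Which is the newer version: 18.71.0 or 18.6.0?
18.71.0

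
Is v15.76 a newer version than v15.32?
Yes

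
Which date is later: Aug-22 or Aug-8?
Aug-22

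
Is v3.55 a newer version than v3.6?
Yes. Version numbers are compared segment by segment as integers, not as decimals: minor version 55 > 6, so v3.55 > v3.6 (even though the decimal 3.55 < 3.6).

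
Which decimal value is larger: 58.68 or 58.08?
58.68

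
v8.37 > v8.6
True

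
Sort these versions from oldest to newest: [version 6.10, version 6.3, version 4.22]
[version 4.22, version 6.3, version 6.10]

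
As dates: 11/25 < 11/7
False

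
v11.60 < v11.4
False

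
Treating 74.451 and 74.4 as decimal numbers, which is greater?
74.451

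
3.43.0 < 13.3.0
True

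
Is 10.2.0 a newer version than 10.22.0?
No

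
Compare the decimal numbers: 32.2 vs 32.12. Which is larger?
32.2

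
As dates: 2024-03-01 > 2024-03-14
False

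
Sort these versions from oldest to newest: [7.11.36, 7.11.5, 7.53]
[7.11.5, 7.11.36, 7.53]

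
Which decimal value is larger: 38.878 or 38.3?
38.878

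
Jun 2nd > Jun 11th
False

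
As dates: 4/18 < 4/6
False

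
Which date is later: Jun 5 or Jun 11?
Jun 11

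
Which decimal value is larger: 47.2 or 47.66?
47.66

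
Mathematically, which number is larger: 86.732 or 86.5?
86.732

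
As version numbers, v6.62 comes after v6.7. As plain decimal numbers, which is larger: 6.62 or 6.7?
6.7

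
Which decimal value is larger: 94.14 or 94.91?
94.91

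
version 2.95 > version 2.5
True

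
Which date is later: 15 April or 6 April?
15 April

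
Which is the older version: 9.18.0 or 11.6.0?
9.18.0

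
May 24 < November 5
True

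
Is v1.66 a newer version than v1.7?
Yes. Version numbers are compared segment by segment as integers, not as decimals: minor version 66 > 7, so v1.66 > v1.7 (even though the decimal 1.66 < 1.7).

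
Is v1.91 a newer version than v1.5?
Yes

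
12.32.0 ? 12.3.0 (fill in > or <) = >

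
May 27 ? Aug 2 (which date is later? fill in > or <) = <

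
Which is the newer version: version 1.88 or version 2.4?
version 2.4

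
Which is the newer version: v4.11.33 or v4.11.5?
v4.11.33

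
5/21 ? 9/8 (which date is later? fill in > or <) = <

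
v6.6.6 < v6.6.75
True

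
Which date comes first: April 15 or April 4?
April 4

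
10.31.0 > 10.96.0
False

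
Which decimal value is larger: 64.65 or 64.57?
64.65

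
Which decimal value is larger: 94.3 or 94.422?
94.422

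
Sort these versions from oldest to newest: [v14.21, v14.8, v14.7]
[v14.7, v14.8, v14.21]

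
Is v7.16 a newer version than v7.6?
Yes. Version numbers are compared segment by segment as integers, not as decimals: minor version 16 > 6, so v7.16 > v7.6 (even though the decimal 7.16 < 7.6).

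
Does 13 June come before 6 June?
No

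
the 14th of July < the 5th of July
False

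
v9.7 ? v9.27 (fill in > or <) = <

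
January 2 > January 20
False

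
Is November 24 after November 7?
Yes. Day 24 comes after day 7 in November — this is a date comparison, not a decimal one (the decimal 11.24 would be smaller than 11.7).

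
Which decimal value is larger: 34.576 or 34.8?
34.8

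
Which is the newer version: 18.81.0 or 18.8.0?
18.81.0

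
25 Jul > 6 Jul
True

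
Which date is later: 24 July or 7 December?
7 December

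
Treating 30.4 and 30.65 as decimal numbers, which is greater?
30.65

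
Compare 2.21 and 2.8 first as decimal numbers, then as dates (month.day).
As decimals: 2.21 < 2.8. As dates: 2/21 is later than 2/8 (day 21 > day 8).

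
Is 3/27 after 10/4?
No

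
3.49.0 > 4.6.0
False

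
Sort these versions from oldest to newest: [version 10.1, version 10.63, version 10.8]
[version 10.1, version 10.8, version 10.63]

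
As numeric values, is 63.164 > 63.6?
False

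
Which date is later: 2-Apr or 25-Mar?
2-Apr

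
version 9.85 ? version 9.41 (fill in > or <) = >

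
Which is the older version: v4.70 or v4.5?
v4.5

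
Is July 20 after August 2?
No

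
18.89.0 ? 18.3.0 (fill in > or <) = >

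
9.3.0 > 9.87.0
False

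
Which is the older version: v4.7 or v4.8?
v4.7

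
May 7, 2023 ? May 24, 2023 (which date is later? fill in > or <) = <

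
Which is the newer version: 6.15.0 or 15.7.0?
15.7.0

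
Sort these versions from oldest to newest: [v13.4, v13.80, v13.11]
[v13.4, v13.11, v13.80]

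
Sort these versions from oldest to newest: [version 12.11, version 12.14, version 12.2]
[version 12.2, version 12.11, version 12.14]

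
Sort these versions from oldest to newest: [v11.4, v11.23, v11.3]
[v11.3, v11.4, v11.23]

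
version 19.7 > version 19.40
False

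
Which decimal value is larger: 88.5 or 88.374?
88.5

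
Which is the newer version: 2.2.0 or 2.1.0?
2.2.0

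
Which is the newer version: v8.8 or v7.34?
v8.8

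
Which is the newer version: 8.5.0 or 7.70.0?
8.5.0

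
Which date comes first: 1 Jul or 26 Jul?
1 Jul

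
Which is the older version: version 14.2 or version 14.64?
version 14.2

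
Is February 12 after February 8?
Yes. Day 12 comes after day 8 in February — this is a date comparison, not a decimal one (the decimal 2.12 would be smaller than 2.8).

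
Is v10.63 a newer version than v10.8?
Yes. Version numbers are compared segment by segment as integers, not as decimals: minor version 63 > 8, so v10.63 > v10.8 (even though the decimal 10.63 < 10.8).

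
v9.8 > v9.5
True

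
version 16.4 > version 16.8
False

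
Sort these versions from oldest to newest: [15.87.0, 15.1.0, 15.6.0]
[15.1.0, 15.6.0, 15.87.0]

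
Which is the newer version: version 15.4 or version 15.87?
version 15.87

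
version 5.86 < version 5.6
False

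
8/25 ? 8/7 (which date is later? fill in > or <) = >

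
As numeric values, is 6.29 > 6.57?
False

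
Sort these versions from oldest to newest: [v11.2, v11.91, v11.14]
[v11.2, v11.14, v11.91]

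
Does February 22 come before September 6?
Yes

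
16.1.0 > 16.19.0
False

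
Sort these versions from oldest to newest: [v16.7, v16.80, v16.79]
[v16.7, v16.79, v16.80]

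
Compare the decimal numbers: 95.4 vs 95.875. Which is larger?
95.875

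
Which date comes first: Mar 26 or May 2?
Mar 26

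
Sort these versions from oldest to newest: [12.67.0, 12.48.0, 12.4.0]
[12.4.0, 12.48.0, 12.67.0]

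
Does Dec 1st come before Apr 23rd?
No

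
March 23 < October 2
True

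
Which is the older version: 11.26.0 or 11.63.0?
11.26.0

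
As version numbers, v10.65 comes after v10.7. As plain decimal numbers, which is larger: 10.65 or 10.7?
10.7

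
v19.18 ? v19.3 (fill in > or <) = >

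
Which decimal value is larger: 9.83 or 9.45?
9.83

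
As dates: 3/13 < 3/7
False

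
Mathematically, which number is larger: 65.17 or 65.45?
65.45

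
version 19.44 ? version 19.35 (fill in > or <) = >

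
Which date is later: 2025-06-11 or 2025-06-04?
2025-06-11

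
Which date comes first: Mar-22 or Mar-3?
Mar-3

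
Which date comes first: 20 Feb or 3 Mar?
20 Feb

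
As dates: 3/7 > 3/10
False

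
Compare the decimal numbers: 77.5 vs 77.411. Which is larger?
77.5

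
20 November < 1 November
False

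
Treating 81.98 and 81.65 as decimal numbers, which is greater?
81.98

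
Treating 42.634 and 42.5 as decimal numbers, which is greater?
42.634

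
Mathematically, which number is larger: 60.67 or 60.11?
60.67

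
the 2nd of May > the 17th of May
False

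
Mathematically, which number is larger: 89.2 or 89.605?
89.605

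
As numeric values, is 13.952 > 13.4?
True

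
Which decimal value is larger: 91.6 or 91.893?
91.893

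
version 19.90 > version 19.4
True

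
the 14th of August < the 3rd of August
False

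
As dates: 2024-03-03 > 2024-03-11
False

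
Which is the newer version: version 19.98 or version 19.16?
version 19.98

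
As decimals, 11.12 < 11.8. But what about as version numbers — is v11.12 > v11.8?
True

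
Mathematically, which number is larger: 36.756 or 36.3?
36.756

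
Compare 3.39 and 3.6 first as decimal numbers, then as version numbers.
As decimals: 3.39 < 3.6. As versions: v3.39 > v3.6 (minor version 39 > 6).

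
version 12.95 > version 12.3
True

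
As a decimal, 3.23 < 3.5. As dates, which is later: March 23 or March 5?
March 23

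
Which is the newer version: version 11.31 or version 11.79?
version 11.79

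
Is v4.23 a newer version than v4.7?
Yes. Version numbers are compared segment by segment as integers, not as decimals: minor version 23 > 7, so v4.23 > v4.7 (even though the decimal 4.23 < 4.7).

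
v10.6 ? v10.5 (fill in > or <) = >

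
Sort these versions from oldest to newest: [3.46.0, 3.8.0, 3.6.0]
[3.6.0, 3.8.0, 3.46.0]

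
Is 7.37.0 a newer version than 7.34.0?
Yes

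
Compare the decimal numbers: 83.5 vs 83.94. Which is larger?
83.94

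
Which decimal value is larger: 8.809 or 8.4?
8.809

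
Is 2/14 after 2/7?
Yes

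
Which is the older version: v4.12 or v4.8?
v4.8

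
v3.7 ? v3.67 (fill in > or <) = <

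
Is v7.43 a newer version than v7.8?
Yes. Version numbers are compared segment by segment as integers, not as decimals: minor version 43 > 8, so v7.43 > v7.8 (even though the decimal 7.43 < 7.8).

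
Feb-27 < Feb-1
False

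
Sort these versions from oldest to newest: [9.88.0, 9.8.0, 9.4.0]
[9.4.0, 9.8.0, 9.88.0]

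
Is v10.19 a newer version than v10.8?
Yes. Version numbers are compared segment by segment as integers, not as decimals: minor version 19 > 8, so v10.19 > v10.8 (even though the decimal 10.19 < 10.8).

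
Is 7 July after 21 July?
No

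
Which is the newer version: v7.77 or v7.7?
v7.77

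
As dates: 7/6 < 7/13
True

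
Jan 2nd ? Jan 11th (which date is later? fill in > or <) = <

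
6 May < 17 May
True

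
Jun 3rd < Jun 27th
True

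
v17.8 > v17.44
False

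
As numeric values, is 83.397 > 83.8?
False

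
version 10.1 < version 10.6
True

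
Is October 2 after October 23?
No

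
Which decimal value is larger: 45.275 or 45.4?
45.4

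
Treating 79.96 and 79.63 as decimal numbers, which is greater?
79.96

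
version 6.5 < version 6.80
True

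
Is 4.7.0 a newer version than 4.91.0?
No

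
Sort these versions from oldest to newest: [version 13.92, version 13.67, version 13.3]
[version 13.3, version 13.67, version 13.92]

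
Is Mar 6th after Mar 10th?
No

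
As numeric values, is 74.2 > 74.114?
True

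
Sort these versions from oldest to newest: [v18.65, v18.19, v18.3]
[v18.3, v18.19, v18.65]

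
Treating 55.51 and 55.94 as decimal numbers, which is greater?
55.94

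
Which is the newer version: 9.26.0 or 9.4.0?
9.26.0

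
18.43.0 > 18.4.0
True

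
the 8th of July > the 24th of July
False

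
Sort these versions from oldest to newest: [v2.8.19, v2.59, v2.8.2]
[v2.8.2, v2.8.19, v2.59]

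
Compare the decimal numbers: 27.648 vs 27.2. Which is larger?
27.648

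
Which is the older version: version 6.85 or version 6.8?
version 6.8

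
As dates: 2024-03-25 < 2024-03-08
False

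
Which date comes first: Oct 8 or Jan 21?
Jan 21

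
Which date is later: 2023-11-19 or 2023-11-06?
2023-11-19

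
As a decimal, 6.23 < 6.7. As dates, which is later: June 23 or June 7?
June 23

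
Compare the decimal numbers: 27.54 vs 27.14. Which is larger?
27.54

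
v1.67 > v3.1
False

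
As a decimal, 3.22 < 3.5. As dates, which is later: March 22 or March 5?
March 22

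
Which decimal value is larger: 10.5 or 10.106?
10.5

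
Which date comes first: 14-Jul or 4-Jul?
4-Jul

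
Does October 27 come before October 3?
No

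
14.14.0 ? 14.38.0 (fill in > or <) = <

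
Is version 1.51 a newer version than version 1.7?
Yes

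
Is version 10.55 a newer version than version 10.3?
Yes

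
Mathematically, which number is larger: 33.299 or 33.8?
33.8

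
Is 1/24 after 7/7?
No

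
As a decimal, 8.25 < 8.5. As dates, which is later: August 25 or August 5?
August 25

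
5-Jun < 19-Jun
True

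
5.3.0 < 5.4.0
True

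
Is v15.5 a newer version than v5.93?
Yes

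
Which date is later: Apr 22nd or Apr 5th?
Apr 22nd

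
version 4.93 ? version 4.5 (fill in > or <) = >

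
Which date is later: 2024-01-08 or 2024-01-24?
2024-01-24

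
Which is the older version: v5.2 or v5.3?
v5.2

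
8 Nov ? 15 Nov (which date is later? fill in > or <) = <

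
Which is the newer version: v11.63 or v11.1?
v11.63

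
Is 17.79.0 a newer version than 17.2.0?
Yes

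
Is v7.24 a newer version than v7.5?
Yes. Version numbers are compared segment by segment as integers, not as decimals: minor version 24 > 5, so v7.24 > v7.5 (even though the decimal 7.24 < 7.5).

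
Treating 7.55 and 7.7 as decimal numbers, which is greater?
7.7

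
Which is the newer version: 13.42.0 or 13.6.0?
13.42.0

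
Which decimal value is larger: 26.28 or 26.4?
26.4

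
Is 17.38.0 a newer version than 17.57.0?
No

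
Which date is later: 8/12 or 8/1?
8/12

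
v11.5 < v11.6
True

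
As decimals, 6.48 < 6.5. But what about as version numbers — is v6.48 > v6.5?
True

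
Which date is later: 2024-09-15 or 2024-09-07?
2024-09-15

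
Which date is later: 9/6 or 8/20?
9/6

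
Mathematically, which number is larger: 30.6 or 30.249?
30.6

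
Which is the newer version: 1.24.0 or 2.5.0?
2.5.0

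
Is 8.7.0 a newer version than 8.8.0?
No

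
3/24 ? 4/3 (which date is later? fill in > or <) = <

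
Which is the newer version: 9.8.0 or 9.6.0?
9.8.0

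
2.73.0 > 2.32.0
True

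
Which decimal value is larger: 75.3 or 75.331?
75.331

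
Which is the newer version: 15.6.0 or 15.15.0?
15.15.0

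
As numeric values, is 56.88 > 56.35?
True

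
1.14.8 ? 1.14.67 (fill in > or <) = <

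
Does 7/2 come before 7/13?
Yes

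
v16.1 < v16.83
True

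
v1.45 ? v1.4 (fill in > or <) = >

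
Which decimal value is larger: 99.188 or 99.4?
99.4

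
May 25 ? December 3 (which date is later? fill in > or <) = <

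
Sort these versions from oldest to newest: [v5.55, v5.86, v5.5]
[v5.5, v5.55, v5.86]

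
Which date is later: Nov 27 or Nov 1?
Nov 27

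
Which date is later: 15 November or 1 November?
15 November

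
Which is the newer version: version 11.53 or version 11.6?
version 11.53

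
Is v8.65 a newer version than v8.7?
Yes. Version numbers are compared segment by segment as integers, not as decimals: minor version 65 > 7, so v8.65 > v8.7 (even though the decimal 8.65 < 8.7).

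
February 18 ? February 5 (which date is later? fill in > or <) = >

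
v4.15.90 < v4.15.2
False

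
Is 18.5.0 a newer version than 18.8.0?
No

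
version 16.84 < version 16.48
False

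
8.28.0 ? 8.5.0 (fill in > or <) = >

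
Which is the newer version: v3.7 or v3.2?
v3.7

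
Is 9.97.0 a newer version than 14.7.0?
No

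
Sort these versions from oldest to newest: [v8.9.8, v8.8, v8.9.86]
[v8.8, v8.9.8, v8.9.86]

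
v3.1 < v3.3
True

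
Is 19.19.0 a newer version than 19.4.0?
Yes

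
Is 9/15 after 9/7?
Yes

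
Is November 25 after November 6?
Yes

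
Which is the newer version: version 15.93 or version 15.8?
version 15.93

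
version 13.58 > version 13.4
True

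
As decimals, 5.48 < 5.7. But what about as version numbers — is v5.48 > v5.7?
True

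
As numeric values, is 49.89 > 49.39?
True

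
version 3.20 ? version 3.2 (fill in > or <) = >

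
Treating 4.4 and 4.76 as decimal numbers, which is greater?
4.76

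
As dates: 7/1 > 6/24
True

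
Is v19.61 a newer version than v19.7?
Yes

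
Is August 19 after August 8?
Yes. Day 19 comes after day 8 in August — this is a date comparison, not a decimal one (the decimal 8.19 would be smaller than 8.8).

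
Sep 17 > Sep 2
True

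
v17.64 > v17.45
True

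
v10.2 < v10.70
True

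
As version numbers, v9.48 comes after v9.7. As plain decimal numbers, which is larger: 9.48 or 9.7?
9.7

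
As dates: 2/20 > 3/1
False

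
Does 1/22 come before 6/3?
Yes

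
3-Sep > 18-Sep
False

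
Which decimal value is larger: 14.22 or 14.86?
14.86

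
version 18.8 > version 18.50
False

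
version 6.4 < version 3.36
False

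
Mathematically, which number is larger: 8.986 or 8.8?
8.986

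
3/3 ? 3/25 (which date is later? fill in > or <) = <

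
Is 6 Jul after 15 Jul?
No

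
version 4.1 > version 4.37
False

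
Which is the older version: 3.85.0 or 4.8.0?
3.85.0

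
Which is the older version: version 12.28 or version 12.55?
version 12.28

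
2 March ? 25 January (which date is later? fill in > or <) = >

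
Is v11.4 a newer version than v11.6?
No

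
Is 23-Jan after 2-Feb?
No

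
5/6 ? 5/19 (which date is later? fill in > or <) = <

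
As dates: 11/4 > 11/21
False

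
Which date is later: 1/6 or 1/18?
1/18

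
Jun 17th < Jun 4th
False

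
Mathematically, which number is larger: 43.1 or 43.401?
43.401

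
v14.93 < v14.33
False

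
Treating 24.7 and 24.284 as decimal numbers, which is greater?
24.7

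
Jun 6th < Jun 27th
True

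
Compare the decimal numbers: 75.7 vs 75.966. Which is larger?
75.966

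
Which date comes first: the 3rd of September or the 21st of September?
the 3rd of September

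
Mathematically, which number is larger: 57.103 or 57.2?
57.2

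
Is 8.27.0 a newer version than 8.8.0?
Yes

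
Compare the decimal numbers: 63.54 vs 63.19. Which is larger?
63.54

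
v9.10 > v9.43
False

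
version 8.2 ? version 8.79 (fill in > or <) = <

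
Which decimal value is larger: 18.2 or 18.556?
18.556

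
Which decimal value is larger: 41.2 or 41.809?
41.809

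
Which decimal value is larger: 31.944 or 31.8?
31.944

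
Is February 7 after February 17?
No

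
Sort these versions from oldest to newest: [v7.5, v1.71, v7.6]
[v1.71, v7.5, v7.6]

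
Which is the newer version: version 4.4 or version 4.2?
version 4.4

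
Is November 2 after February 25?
Yes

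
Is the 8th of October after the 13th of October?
No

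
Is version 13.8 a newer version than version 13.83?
No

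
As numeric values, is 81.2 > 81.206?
False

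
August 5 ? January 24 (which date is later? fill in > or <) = >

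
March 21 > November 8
False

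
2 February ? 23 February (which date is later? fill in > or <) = <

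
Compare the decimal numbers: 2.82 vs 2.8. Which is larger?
2.82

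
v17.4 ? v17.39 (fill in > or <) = <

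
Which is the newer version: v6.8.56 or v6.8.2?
v6.8.56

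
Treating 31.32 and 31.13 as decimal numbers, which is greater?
31.32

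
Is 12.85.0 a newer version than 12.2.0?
Yes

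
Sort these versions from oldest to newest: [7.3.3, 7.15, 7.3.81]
[7.3.3, 7.3.81, 7.15]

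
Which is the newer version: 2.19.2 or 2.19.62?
2.19.62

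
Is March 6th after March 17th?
No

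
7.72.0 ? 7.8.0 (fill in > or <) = >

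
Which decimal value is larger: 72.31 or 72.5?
72.5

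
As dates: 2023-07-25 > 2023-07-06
True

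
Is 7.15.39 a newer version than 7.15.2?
Yes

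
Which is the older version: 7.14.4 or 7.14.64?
7.14.4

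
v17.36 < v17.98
True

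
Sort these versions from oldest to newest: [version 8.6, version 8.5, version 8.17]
[version 8.5, version 8.6, version 8.17]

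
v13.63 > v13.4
True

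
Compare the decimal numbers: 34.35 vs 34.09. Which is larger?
34.35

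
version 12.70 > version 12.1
True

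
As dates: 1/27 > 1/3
True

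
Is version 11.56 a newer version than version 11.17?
Yes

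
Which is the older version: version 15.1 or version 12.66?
version 12.66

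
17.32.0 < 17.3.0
False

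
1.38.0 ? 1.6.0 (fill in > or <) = >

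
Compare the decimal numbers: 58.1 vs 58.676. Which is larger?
58.676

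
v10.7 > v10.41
False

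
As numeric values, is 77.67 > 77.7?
False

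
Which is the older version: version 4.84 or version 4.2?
version 4.2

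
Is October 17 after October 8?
Yes. Day 17 comes after day 8 in October — this is a date comparison, not a decimal one (the decimal 10.17 would be smaller than 10.8).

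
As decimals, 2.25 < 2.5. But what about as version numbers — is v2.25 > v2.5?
True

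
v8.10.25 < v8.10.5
False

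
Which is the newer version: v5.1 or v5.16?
v5.16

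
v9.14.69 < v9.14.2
False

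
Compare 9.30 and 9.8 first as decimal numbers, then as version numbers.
As decimals: 9.30 < 9.8. As versions: v9.30 > v9.8 (minor version 30 > 8).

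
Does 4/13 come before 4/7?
No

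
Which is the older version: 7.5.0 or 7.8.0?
7.5.0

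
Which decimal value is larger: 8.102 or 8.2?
8.2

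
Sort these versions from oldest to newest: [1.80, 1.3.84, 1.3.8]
[1.3.8, 1.3.84, 1.80]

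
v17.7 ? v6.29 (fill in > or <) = >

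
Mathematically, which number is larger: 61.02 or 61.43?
61.43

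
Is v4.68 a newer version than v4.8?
Yes. Version numbers are compared segment by segment as integers, not as decimals: minor version 68 > 8, so v4.68 > v4.8 (even though the decimal 4.68 < 4.8).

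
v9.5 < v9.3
False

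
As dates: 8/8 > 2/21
True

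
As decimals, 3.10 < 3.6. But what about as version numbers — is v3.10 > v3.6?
True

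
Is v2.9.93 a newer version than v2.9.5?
Yes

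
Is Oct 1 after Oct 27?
No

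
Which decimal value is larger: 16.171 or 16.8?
16.8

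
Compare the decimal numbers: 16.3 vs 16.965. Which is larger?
16.965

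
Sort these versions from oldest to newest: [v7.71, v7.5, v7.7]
[v7.5, v7.7, v7.71]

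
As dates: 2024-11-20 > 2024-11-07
True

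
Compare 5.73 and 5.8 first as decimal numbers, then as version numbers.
As decimals: 5.73 < 5.8. As versions: v5.73 > v5.8 (minor version 73 > 8).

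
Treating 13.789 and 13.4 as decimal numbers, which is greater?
13.789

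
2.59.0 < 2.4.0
False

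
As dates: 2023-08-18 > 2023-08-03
True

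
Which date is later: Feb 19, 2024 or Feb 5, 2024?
Feb 19, 2024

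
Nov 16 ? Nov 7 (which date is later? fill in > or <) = >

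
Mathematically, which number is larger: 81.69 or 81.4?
81.69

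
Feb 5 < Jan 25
False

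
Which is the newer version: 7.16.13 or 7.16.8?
7.16.13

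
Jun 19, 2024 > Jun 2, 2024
True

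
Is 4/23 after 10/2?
No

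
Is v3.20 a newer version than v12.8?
No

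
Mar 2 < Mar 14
True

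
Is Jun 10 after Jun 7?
Yes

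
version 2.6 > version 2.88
False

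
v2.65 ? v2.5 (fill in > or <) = >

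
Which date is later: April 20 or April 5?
April 20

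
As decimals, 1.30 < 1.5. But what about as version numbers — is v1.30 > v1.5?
True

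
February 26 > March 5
False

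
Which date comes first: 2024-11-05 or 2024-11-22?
2024-11-05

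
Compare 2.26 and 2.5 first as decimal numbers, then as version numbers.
As decimals: 2.26 < 2.5. As versions: v2.26 > v2.5 (minor version 26 > 5).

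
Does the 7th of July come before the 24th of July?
Yes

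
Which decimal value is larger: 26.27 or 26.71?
26.71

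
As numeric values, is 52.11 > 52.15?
False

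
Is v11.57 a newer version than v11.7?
Yes. Version numbers are compared segment by segment as integers, not as decimals: minor version 57 > 7, so v11.57 > v11.7 (even though the decimal 11.57 < 11.7).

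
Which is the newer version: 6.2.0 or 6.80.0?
6.80.0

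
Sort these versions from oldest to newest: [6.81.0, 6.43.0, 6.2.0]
[6.2.0, 6.43.0, 6.81.0]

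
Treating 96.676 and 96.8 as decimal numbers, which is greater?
96.8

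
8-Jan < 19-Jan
True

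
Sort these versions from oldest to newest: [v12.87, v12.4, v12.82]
[v12.4, v12.82, v12.87]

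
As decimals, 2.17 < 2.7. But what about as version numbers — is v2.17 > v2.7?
True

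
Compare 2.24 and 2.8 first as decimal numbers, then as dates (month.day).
As decimals: 2.24 < 2.8. As dates: 2/24 is later than 2/8 (day 24 > day 8).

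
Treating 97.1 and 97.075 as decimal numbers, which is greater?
97.1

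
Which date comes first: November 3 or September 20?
September 20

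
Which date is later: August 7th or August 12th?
August 12th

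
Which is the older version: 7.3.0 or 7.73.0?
7.3.0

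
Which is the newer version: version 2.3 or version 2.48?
version 2.48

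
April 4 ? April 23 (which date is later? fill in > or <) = <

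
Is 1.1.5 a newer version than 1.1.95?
No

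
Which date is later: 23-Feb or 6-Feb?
23-Feb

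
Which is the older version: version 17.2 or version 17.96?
version 17.2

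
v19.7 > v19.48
False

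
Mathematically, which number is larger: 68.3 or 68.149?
68.3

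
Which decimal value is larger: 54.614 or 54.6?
54.614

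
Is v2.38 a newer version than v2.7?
Yes. Version numbers are compared segment by segment as integers, not as decimals: minor version 38 > 7, so v2.38 > v2.7 (even though the decimal 2.38 < 2.7).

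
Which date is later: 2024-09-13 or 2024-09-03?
2024-09-13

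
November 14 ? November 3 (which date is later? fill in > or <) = >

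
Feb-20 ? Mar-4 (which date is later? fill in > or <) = <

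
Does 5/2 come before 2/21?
No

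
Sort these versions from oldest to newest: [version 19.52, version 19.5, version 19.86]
[version 19.5, version 19.52, version 19.86]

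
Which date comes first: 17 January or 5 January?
5 January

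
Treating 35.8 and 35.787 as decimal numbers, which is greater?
35.8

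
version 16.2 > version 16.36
False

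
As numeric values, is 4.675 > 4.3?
True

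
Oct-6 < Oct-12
True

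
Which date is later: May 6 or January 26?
May 6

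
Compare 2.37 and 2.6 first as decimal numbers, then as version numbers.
As decimals: 2.37 < 2.6. As versions: v2.37 > v2.6 (minor version 37 > 6).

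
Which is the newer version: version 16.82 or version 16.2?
version 16.82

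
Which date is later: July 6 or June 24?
July 6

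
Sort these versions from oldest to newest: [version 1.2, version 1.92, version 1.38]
[version 1.2, version 1.38, version 1.92]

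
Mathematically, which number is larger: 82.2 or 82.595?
82.595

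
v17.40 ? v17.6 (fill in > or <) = >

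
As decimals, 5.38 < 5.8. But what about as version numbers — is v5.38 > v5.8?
True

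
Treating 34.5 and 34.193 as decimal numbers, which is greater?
34.5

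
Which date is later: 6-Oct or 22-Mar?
6-Oct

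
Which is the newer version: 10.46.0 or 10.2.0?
10.46.0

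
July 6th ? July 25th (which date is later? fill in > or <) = <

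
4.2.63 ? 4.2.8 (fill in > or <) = >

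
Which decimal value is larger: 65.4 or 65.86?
65.86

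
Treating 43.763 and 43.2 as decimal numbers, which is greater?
43.763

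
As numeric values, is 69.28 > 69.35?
False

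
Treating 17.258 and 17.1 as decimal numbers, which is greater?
17.258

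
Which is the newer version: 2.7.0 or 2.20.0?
2.20.0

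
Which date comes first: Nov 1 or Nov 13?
Nov 1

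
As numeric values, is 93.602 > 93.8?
False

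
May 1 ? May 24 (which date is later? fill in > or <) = <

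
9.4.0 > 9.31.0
False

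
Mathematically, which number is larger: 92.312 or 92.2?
92.312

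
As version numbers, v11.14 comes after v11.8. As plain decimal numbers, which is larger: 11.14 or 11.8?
11.8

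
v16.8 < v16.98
True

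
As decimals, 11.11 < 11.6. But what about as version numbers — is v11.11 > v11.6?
True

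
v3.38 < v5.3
True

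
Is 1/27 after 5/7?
No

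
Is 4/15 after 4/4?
Yes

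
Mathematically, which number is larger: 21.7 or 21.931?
21.931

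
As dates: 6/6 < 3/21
False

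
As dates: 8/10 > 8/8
True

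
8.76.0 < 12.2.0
True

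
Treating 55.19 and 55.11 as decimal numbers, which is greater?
55.19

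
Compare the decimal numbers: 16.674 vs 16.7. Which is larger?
16.7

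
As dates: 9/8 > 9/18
False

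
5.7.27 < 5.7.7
False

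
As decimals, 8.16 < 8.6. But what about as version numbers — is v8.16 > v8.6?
True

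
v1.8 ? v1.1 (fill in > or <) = >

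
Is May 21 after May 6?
Yes. Day 21 comes after day 6 in May — this is a date comparison, not a decimal one (the decimal 5.21 would be smaller than 5.6).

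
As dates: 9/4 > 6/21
True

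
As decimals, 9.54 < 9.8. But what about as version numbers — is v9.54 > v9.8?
True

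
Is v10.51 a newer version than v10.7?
Yes. Version numbers are compared segment by segment as integers, not as decimals: minor version 51 > 7, so v10.51 > v10.7 (even though the decimal 10.51 < 10.7).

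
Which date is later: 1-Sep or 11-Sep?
11-Sep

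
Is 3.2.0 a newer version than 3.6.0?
No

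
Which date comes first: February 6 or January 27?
January 27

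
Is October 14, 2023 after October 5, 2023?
Yes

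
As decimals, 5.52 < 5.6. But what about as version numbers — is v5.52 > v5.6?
True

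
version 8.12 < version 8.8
False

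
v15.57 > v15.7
True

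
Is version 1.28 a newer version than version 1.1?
Yes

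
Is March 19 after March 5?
Yes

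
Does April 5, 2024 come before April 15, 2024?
Yes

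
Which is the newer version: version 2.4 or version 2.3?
version 2.4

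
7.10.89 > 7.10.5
True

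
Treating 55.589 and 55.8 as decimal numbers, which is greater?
55.8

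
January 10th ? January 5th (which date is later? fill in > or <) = >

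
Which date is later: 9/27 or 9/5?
9/27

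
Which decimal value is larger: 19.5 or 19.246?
19.5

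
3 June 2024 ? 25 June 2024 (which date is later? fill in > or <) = <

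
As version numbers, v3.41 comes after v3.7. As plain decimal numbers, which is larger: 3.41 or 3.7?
3.7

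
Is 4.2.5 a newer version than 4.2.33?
No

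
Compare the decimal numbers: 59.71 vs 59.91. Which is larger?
59.91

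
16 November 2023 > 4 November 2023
True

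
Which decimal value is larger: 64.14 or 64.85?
64.85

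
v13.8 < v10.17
False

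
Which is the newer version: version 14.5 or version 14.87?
version 14.87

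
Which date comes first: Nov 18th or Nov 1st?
Nov 1st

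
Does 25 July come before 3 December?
Yes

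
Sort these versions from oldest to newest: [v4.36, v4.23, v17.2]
[v4.23, v4.36, v17.2]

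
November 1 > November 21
False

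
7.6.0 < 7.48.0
True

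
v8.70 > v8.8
True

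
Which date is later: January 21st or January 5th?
January 21st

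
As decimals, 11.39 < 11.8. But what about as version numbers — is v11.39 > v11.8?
True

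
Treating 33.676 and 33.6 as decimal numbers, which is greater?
33.676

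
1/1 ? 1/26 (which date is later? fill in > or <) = <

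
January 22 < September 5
True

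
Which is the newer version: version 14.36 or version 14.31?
version 14.36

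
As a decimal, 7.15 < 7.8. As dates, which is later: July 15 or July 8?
July 15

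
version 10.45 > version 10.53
False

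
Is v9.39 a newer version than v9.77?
No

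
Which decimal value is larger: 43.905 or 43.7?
43.905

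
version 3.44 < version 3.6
False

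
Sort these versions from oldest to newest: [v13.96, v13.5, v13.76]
[v13.5, v13.76, v13.96]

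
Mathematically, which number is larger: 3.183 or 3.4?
3.4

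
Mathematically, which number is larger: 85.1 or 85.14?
85.14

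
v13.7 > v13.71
False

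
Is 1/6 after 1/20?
No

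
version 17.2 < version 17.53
True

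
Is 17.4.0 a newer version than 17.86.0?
No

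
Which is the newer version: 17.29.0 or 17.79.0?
17.79.0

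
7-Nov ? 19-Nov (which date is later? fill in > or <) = <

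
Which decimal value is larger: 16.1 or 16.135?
16.135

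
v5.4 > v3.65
True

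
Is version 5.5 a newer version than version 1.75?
Yes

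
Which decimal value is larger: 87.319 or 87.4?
87.4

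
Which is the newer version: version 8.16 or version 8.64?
version 8.64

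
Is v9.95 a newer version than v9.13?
Yes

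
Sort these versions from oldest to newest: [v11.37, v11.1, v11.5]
[v11.1, v11.5, v11.37]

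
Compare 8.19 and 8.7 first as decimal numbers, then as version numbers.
As decimals: 8.19 < 8.7. As versions: v8.19 > v8.7 (minor version 19 > 7).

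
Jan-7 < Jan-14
True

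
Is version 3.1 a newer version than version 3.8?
No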